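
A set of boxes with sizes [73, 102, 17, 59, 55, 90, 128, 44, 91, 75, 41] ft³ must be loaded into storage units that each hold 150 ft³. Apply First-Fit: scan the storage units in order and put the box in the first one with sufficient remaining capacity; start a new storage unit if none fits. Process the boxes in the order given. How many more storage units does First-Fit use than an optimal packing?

0

First-Fit: [73,17,59] [102,44] [55,90] [128] [91,41] [75] → 6 storage units.
Total size 775 ft³; any packing needs at least ⌈775/150⌉ = 6 storage units.
So 6 is already optimal.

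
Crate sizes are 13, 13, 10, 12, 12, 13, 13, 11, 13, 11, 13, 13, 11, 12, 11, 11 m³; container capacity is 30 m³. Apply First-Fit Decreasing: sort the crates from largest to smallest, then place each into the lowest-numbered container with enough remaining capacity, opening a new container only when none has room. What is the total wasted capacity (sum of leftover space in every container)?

Sorted descending: 13, 13, 13, 13, 13, 13, 13, 12, 12, 12, 11, 11, 11, 11, 11, 10.
13 m³ → container 1 (remaining 17 m³)
13 m³ → container 1 (remaining 4 m³)
13 m³ → container 2 (remaining 17 m³)
13 m³ → container 2 (remaining 4 m³)
13 m³ → container 3 (remaining 17 m³)
13 m³ → container 3 (remaining 4 m³)
13 m³ → container 4 (remaining 17 m³)
12 m³ → container 4 (remaining 5 m³)
12 m³ → container 5 (remaining 18 m³)
12 m³ → container 5 (remaining 6 m³)
11 m³ → container 6 (remaining 19 m³)
11 m³ → container 6 (remaining 8 m³)
11 m³ → container 7 (remaining 19 m³)
11 m³ → container 7 (remaining 8 m³)
11 m³ → container 8 (remaining 19 m³)
10 m³ → container 8 (remaining 9 m³)
8 containers × 30 m³ = 240 m³; used 192 m³; unused 48 m³.

48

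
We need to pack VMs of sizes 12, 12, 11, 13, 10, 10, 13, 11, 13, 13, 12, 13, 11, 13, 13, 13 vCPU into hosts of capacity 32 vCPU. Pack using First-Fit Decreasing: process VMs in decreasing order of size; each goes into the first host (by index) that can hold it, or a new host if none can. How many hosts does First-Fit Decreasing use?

8 hosts

Sorted descending: 13, 13, 13, 13, 13, 13, 13, 13, 12, 12, 12, 11, 11, 11, 10, 10.
host 1: place 13 vCPU, 19 vCPU left
host 1: place 13 vCPU, 6 vCPU left
host 2: place 13 vCPU, 19 vCPU left
host 2: place 13 vCPU, 6 vCPU left
host 3: place 13 vCPU, 19 vCPU left
host 3: place 13 vCPU, 6 vCPU left
host 4: place 13 vCPU, 19 vCPU left
host 4: place 13 vCPU, 6 vCPU left
host 5: place 12 vCPU, 20 vCPU left
host 5: place 12 vCPU, 8 vCPU left
host 6: place 12 vCPU, 20 vCPU left
host 6: place 11 vCPU, 9 vCPU left
host 7: place 11 vCPU, 21 vCPU left
host 7: place 11 vCPU, 10 vCPU left
host 7: place 10 vCPU, 0 vCPU left
host 8: place 10 vCPU, 22 vCPU left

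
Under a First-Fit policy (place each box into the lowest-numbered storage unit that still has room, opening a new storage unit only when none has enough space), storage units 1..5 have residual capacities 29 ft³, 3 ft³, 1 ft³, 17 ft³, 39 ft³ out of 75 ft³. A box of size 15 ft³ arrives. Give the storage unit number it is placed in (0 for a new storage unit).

Storage units with room: storage unit 1 (29 ft³), storage unit 4 (17 ft³), storage unit 5 (39 ft³).
The first with room is storage unit 1.

1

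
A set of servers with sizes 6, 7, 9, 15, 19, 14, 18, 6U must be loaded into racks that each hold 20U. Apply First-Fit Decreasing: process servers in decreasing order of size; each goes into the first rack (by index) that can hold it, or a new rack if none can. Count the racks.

6

Sorted descending: 19, 18, 15, 14, 9, 7, 6, 6.
Put 19U in rack 1; 1U remain.
Put 18U in rack 2; 2U remain.
Put 15U in rack 3; 5U remain.
Put 14U in rack 4; 6U remain.
Put 9U in rack 5; 11U remain.
Put 7U in rack 5; 4U remain.
Put 6U in rack 4; 0U remain.
Put 6U in rack 6; 14U remain.
Final racks: [19] [18] [15] [14,6] [9,7] [6].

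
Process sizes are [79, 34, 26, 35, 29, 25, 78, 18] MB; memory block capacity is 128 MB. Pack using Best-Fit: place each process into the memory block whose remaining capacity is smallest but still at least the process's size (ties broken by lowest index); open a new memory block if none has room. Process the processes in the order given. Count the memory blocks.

79 MB → memory block 1 (remaining 49 MB)
34 MB → memory block 1 (remaining 15 MB)
26 MB → memory block 2 (remaining 102 MB)
35 MB → memory block 2 (remaining 67 MB)
29 MB → memory block 2 (remaining 38 MB)
25 MB → memory block 2 (remaining 13 MB)
78 MB → memory block 3 (remaining 50 MB)
18 MB → memory block 3 (remaining 32 MB)
Final memory blocks: [79,34] [26,35,29,25] [78,18].

3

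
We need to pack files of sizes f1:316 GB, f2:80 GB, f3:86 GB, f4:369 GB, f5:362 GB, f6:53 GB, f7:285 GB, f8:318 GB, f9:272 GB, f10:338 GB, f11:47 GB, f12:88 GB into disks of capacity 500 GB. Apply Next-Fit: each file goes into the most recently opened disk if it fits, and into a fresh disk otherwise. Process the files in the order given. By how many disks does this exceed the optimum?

Next-Fit: [316,80,86] [369] [362,53] [285] [318] [272] [338,47,88] → 7 disks.
7 files exceed 250 GB (half the capacity), and no two of those can share a disk, so at least 7 disks are needed.
So 7 is already optimal.

0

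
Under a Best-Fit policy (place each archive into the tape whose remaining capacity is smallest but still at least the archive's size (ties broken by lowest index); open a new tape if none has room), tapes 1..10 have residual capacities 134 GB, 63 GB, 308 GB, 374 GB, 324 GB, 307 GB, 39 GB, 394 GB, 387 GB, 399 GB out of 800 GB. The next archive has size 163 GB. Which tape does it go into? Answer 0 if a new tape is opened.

Tapes with room: tape 3 (308 GB), tape 4 (374 GB), tape 5 (324 GB), tape 6 (307 GB), tape 8 (394 GB), tape 9 (387 GB), tape 10 (399 GB).
Tightest fit is tape 6 with 307 GB free.

6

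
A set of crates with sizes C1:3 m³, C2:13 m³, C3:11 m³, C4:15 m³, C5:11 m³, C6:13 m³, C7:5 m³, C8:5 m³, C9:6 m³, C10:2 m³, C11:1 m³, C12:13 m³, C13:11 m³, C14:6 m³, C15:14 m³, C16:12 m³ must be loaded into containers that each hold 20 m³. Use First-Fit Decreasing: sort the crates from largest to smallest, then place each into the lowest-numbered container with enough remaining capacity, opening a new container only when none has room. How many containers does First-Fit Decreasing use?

9 containers

Sorted descending: 15, 14, 13, 13, 13, 12, 11, 11, 11, 6, 6, 5, 5, 3, 2, 1.
Put 15 m³ in container 1; 5 m³ remain.
Put 14 m³ in container 2; 6 m³ remain.
Put 13 m³ in container 3; 7 m³ remain.
Put 13 m³ in container 4; 7 m³ remain.
Put 13 m³ in container 5; 7 m³ remain.
Put 12 m³ in container 6; 8 m³ remain.
Put 11 m³ in container 7; 9 m³ remain.
Put 11 m³ in container 8; 9 m³ remain.
Put 11 m³ in container 9; 9 m³ remain.
Put 6 m³ in container 2; 0 m³ remain.
Put 6 m³ in container 3; 1 m³ remain.
Put 5 m³ in container 1; 0 m³ remain.
Put 5 m³ in container 4; 2 m³ remain.
Put 3 m³ in container 5; 4 m³ remain.
Put 2 m³ in container 4; 0 m³ remain.
Put 1 m³ in container 3; 0 m³ remain.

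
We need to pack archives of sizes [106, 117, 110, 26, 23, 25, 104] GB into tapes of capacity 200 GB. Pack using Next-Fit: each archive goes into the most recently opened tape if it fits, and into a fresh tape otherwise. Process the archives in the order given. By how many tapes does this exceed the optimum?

Next-Fit: [106] [117] [110,26,23,25] [104] → 4 tapes.
4 archives exceed 100 GB (half the capacity), and no two of those can share a tape, so at least 4 tapes are needed.
So 4 is already optimal.

0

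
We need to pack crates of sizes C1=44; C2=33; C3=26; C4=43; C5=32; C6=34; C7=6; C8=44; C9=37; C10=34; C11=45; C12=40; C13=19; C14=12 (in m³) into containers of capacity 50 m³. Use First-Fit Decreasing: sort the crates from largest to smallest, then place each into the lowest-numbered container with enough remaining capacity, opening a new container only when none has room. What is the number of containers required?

11 containers

Sorted descending: 45, 44, 44, 43, 40, 37, 34, 34, 33, 32, 26, 19, 12, 6.
45 m³ → container 1 (remaining 5 m³)
44 m³ → container 2 (remaining 6 m³)
44 m³ → container 3 (remaining 6 m³)
43 m³ → container 4 (remaining 7 m³)
40 m³ → container 5 (remaining 10 m³)
37 m³ → container 6 (remaining 13 m³)
34 m³ → container 7 (remaining 16 m³)
34 m³ → container 8 (remaining 16 m³)
33 m³ → container 9 (remaining 17 m³)
32 m³ → container 10 (remaining 18 m³)
26 m³ → container 11 (remaining 24 m³)
19 m³ → container 11 (remaining 5 m³)
12 m³ → container 6 (remaining 1 m³)
6 m³ → container 2 (remaining 0 m³)
Final containers: [45] [44,6] [44] [43] [40] [37,12] [34] [34] [33] [32] [26,19].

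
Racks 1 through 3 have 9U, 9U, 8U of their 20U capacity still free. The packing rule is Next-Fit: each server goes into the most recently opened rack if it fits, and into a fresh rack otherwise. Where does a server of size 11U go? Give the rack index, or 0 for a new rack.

0

Next-Fit only looks at rack 3, which has 8U free.
11U does not fit, so a new rack is opened.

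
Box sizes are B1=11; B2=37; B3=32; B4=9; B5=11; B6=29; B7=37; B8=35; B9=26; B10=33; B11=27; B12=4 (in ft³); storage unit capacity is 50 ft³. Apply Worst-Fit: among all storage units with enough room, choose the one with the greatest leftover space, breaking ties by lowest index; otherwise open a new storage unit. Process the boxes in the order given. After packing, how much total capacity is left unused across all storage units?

Put B1 (11 ft³) in storage unit 1; 39 ft³ remain.
Put B2 (37 ft³) in storage unit 1; 2 ft³ remain.
Put B3 (32 ft³) in storage unit 2; 18 ft³ remain.
Put B4 (9 ft³) in storage unit 2; 9 ft³ remain.
Put B5 (11 ft³) in storage unit 3; 39 ft³ remain.
Put B6 (29 ft³) in storage unit 3; 10 ft³ remain.
Put B7 (37 ft³) in storage unit 4; 13 ft³ remain.
Put B8 (35 ft³) in storage unit 5; 15 ft³ remain.
Put B9 (26 ft³) in storage unit 6; 24 ft³ remain.
Put B10 (33 ft³) in storage unit 7; 17 ft³ remain.
Put B11 (27 ft³) in storage unit 8; 23 ft³ remain.
Put B12 (4 ft³) in storage unit 6; 20 ft³ remain.
8 storage units × 50 ft³ = 400 ft³; used 291 ft³; unused 109 ft³.

109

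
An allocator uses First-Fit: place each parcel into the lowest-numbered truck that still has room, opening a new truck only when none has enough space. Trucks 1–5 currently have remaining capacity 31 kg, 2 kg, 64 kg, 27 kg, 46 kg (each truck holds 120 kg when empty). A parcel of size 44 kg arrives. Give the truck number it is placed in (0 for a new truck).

3

Trucks with room: truck 3 (64 kg), truck 5 (46 kg).
The first with room is truck 3.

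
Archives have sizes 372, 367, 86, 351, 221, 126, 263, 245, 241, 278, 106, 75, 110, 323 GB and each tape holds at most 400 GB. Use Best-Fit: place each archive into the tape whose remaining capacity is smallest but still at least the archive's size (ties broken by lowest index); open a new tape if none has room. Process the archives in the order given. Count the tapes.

9 tapes

tape 1: place 372 GB, 28 GB left
tape 2: place 367 GB, 33 GB left
tape 3: place 86 GB, 314 GB left
tape 4: place 351 GB, 49 GB left
tape 3: place 221 GB, 93 GB left
tape 5: place 126 GB, 274 GB left
tape 5: place 263 GB, 11 GB left
tape 6: place 245 GB, 155 GB left
tape 7: place 241 GB, 159 GB left
tape 8: place 278 GB, 122 GB left
tape 8: place 106 GB, 16 GB left
tape 3: place 75 GB, 18 GB left
tape 6: place 110 GB, 45 GB left
tape 9: place 323 GB, 77 GB left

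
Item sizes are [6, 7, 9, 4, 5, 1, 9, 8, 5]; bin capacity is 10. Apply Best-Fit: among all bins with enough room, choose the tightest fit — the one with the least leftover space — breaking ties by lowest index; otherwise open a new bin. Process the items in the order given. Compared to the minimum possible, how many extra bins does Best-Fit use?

0

Best-Fit: [6,4] [7] [9,1] [5,5] [9] [8] → 6 bins.
Total size 54; any packing needs at least ⌈54/10⌉ = 6 bins.
So 6 is already optimal.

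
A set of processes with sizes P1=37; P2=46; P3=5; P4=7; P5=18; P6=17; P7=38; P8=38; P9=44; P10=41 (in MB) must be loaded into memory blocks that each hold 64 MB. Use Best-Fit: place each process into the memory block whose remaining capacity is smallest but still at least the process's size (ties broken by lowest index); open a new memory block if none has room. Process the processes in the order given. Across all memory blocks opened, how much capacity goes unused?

93

memory block 1: place P1 (37 MB), 27 MB left
memory block 2: place P2 (46 MB), 18 MB left
memory block 2: place P3 (5 MB), 13 MB left
memory block 2: place P4 (7 MB), 6 MB left
memory block 1: place P5 (18 MB), 9 MB left
memory block 3: place P6 (17 MB), 47 MB left
memory block 3: place P7 (38 MB), 9 MB left
memory block 4: place P8 (38 MB), 26 MB left
memory block 5: place P9 (44 MB), 20 MB left
memory block 6: place P10 (41 MB), 23 MB left
6 memory blocks × 64 MB = 384 MB; used 291 MB; unused 93 MB.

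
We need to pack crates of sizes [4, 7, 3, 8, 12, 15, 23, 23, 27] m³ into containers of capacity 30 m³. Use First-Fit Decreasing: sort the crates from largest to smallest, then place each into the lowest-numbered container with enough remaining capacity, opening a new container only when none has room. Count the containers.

Sorted descending: 27, 23, 23, 15, 12, 8, 7, 4, 3.
container 1: place 27 m³, 3 m³ left
container 2: place 23 m³, 7 m³ left
container 3: place 23 m³, 7 m³ left
container 4: place 15 m³, 15 m³ left
container 4: place 12 m³, 3 m³ left
container 5: place 8 m³, 22 m³ left
container 2: place 7 m³, 0 m³ left
container 3: place 4 m³, 3 m³ left
container 1: place 3 m³, 0 m³ left

5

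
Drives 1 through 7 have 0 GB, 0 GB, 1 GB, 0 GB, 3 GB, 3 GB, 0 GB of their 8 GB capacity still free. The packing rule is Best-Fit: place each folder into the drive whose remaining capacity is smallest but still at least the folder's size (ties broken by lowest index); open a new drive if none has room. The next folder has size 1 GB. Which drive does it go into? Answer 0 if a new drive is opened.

3

Drives with room: drive 3 (1 GB), drive 5 (3 GB), drive 6 (3 GB).
Tightest fit is drive 3 with 1 GB free.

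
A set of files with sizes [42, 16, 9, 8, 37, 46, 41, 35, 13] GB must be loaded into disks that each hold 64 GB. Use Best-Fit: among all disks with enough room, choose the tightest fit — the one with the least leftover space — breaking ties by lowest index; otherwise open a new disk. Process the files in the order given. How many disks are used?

5 disks

disk 1: place 42 GB, 22 GB left
disk 1: place 16 GB, 6 GB left
disk 2: place 9 GB, 55 GB left
disk 2: place 8 GB, 47 GB left
disk 2: place 37 GB, 10 GB left
disk 3: place 46 GB, 18 GB left
disk 4: place 41 GB, 23 GB left
disk 5: place 35 GB, 29 GB left
disk 3: place 13 GB, 5 GB left
Final disks: [42,16] [9,8,37] [46,13] [41] [35].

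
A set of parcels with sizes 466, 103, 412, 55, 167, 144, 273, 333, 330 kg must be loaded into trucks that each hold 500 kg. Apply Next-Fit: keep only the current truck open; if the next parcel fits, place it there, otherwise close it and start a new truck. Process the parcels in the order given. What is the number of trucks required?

Put 466 kg in truck 1; 34 kg remain.
Put 103 kg in truck 2; 397 kg remain.
Put 412 kg in truck 3; 88 kg remain.
Put 55 kg in truck 3; 33 kg remain.
Put 167 kg in truck 4; 333 kg remain.
Put 144 kg in truck 4; 189 kg remain.
Put 273 kg in truck 5; 227 kg remain.
Put 333 kg in truck 6; 167 kg remain.
Put 330 kg in truck 7; 170 kg remain.
Final trucks: [466] [103] [412,55] [167,144] [273] [333] [330].

7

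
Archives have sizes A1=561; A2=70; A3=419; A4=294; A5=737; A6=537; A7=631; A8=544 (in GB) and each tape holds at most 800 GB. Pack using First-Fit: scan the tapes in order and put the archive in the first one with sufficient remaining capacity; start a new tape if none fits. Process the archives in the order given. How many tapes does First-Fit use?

A1 (561 GB) → tape 1 (remaining 239 GB)
A2 (70 GB) → tape 1 (remaining 169 GB)
A3 (419 GB) → tape 2 (remaining 381 GB)
A4 (294 GB) → tape 2 (remaining 87 GB)
A5 (737 GB) → tape 3 (remaining 63 GB)
A6 (537 GB) → tape 4 (remaining 263 GB)
A7 (631 GB) → tape 5 (remaining 169 GB)
A8 (544 GB) → tape 6 (remaining 256 GB)

6 tapes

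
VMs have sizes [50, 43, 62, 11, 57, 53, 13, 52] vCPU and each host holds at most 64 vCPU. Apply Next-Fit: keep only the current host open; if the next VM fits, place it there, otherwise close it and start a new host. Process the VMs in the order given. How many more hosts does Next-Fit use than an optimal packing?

2

Next-Fit: [50] [43] [62] [11] [57] [53] [13] [52] → 8 hosts.
Total size 341 vCPU; any packing needs at least ⌈341/64⌉ = 6 hosts.
An optimal packing achieves that bound: [62] [57] [53,11] [52] [50,13] [43] → 6 hosts.
Excess: 8 − 6 = 2.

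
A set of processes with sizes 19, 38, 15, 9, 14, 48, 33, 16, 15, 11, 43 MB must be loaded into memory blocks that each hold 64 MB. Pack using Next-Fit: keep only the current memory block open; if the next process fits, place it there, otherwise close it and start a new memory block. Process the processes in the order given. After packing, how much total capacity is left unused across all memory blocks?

59

memory block 1: place 19 MB, 45 MB left
memory block 1: place 38 MB, 7 MB left
memory block 2: place 15 MB, 49 MB left
memory block 2: place 9 MB, 40 MB left
memory block 2: place 14 MB, 26 MB left
memory block 3: place 48 MB, 16 MB left
memory block 4: place 33 MB, 31 MB left
memory block 4: place 16 MB, 15 MB left
memory block 4: place 15 MB, 0 MB left
memory block 5: place 11 MB, 53 MB left
memory block 5: place 43 MB, 10 MB left
5 memory blocks × 64 MB = 320 MB; used 261 MB; unused 59 MB.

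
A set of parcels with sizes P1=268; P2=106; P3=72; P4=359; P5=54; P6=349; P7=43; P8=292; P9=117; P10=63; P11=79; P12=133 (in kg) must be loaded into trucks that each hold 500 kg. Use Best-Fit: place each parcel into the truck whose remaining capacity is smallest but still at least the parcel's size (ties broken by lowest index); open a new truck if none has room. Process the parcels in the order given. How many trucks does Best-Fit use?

5 trucks

P1 (268 kg) → truck 1 (remaining 232 kg)
P2 (106 kg) → truck 1 (remaining 126 kg)
P3 (72 kg) → truck 1 (remaining 54 kg)
P4 (359 kg) → truck 2 (remaining 141 kg)
P5 (54 kg) → truck 1 (remaining 0 kg)
P6 (349 kg) → truck 3 (remaining 151 kg)
P7 (43 kg) → truck 2 (remaining 98 kg)
P8 (292 kg) → truck 4 (remaining 208 kg)
P9 (117 kg) → truck 3 (remaining 34 kg)
P10 (63 kg) → truck 2 (remaining 35 kg)
P11 (79 kg) → truck 4 (remaining 129 kg)
P12 (133 kg) → truck 5 (remaining 367 kg)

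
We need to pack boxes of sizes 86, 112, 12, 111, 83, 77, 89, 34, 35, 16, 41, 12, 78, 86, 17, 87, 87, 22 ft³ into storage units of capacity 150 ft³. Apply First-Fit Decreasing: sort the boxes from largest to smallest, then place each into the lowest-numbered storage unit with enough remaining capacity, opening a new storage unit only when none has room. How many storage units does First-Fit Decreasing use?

Sorted descending: 112, 111, 89, 87, 87, 86, 86, 83, 78, 77, 41, 35, 34, 22, 17, 16, 12, 12.
112 ft³ → storage unit 1 (remaining 38 ft³)
111 ft³ → storage unit 2 (remaining 39 ft³)
89 ft³ → storage unit 3 (remaining 61 ft³)
87 ft³ → storage unit 4 (remaining 63 ft³)
87 ft³ → storage unit 5 (remaining 63 ft³)
86 ft³ → storage unit 6 (remaining 64 ft³)
86 ft³ → storage unit 7 (remaining 64 ft³)
83 ft³ → storage unit 8 (remaining 67 ft³)
78 ft³ → storage unit 9 (remaining 72 ft³)
77 ft³ → storage unit 10 (remaining 73 ft³)
41 ft³ → storage unit 3 (remaining 20 ft³)
35 ft³ → storage unit 1 (remaining 3 ft³)
34 ft³ → storage unit 2 (remaining 5 ft³)
22 ft³ → storage unit 4 (remaining 41 ft³)
17 ft³ → storage unit 3 (remaining 3 ft³)
16 ft³ → storage unit 4 (remaining 25 ft³)
12 ft³ → storage unit 4 (remaining 13 ft³)
12 ft³ → storage unit 4 (remaining 1 ft³)

10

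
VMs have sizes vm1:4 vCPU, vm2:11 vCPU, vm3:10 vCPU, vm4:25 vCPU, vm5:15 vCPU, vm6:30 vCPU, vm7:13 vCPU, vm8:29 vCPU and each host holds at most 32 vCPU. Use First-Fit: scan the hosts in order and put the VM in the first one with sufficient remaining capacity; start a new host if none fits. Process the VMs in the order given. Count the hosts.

host 1: place vm1 (4 vCPU), 28 vCPU left
host 1: place vm2 (11 vCPU), 17 vCPU left
host 1: place vm3 (10 vCPU), 7 vCPU left
host 2: place vm4 (25 vCPU), 7 vCPU left
host 3: place vm5 (15 vCPU), 17 vCPU left
host 4: place vm6 (30 vCPU), 2 vCPU left
host 3: place vm7 (13 vCPU), 4 vCPU left
host 5: place vm8 (29 vCPU), 3 vCPU left

5 hosts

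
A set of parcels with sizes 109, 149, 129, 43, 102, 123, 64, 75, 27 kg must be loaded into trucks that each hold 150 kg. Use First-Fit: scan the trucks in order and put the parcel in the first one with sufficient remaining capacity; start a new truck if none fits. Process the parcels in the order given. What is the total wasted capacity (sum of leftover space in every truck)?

79

109 kg → truck 1 (remaining 41 kg)
149 kg → truck 2 (remaining 1 kg)
129 kg → truck 3 (remaining 21 kg)
43 kg → truck 4 (remaining 107 kg)
102 kg → truck 4 (remaining 5 kg)
123 kg → truck 5 (remaining 27 kg)
64 kg → truck 6 (remaining 86 kg)
75 kg → truck 6 (remaining 11 kg)
27 kg → truck 1 (remaining 14 kg)
6 trucks × 150 kg = 900 kg; used 821 kg; unused 79 kg.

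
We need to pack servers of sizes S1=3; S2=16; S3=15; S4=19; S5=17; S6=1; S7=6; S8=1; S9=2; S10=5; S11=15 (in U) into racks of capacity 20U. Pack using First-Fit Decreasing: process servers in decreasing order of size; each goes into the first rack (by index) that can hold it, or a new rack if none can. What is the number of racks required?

6

Sorted descending: 19, 17, 16, 15, 15, 6, 5, 3, 2, 1, 1.
19U → rack 1 (remaining 1U)
17U → rack 2 (remaining 3U)
16U → rack 3 (remaining 4U)
15U → rack 4 (remaining 5U)
15U → rack 5 (remaining 5U)
6U → rack 6 (remaining 14U)
5U → rack 4 (remaining 0U)
3U → rack 2 (remaining 0U)
2U → rack 3 (remaining 2U)
1U → rack 1 (remaining 0U)
1U → rack 3 (remaining 1U)
Final racks: [19,1] [17,3] [16,2,1] [15,5] [15] [6].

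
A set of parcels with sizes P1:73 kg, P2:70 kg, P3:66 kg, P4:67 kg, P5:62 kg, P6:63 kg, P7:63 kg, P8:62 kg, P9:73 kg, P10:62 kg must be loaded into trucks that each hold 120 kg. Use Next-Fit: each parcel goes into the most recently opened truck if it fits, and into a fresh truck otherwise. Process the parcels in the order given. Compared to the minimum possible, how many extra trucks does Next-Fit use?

0

Next-Fit: [73] [70] [66] [67] [62] [63] [63] [62] [73] [62] → 10 trucks.
10 parcels exceed 60 kg (half the capacity), and no two of those can share a truck, so at least 10 trucks are needed.
So 10 is already optimal.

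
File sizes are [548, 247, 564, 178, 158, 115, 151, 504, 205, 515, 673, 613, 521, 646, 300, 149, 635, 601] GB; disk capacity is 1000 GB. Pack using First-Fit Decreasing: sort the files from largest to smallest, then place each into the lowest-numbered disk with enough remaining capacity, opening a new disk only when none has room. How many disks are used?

10

Sorted descending: 673, 646, 635, 613, 601, 564, 548, 521, 515, 504, 300, 247, 205, 178, 158, 151, 149, 115.
disk 1: place 673 GB, 327 GB left
disk 2: place 646 GB, 354 GB left
disk 3: place 635 GB, 365 GB left
disk 4: place 613 GB, 387 GB left
disk 5: place 601 GB, 399 GB left
disk 6: place 564 GB, 436 GB left
disk 7: place 548 GB, 452 GB left
disk 8: place 521 GB, 479 GB left
disk 9: place 515 GB, 485 GB left
disk 10: place 504 GB, 496 GB left
disk 1: place 300 GB, 27 GB left
disk 2: place 247 GB, 107 GB left
disk 3: place 205 GB, 160 GB left
disk 4: place 178 GB, 209 GB left
disk 3: place 158 GB, 2 GB left
disk 4: place 151 GB, 58 GB left
disk 5: place 149 GB, 250 GB left
disk 5: place 115 GB, 135 GB left
Final disks: [673,300] [646,247] [635,205,158] [613,178,151] [601,149,115] [564] [548] [521] [515] [504].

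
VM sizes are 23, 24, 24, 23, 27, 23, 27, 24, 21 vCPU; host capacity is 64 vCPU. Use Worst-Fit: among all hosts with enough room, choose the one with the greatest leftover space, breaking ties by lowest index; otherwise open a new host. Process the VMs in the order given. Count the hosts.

5

host 1: place 23 vCPU, 41 vCPU left
host 1: place 24 vCPU, 17 vCPU left
host 2: place 24 vCPU, 40 vCPU left
host 2: place 23 vCPU, 17 vCPU left
host 3: place 27 vCPU, 37 vCPU left
host 3: place 23 vCPU, 14 vCPU left
host 4: place 27 vCPU, 37 vCPU left
host 4: place 24 vCPU, 13 vCPU left
host 5: place 21 vCPU, 43 vCPU left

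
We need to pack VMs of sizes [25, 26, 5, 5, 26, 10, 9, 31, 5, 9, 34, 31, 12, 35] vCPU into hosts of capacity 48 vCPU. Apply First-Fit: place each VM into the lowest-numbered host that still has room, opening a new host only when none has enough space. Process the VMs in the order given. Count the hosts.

7

Put 25 vCPU in host 1; 23 vCPU remain.
Put 26 vCPU in host 2; 22 vCPU remain.
Put 5 vCPU in host 1; 18 vCPU remain.
Put 5 vCPU in host 1; 13 vCPU remain.
Put 26 vCPU in host 3; 22 vCPU remain.
Put 10 vCPU in host 1; 3 vCPU remain.
Put 9 vCPU in host 2; 13 vCPU remain.
Put 31 vCPU in host 4; 17 vCPU remain.
Put 5 vCPU in host 2; 8 vCPU remain.
Put 9 vCPU in host 3; 13 vCPU remain.
Put 34 vCPU in host 5; 14 vCPU remain.
Put 31 vCPU in host 6; 17 vCPU remain.
Put 12 vCPU in host 3; 1 vCPU remain.
Put 35 vCPU in host 7; 13 vCPU remain.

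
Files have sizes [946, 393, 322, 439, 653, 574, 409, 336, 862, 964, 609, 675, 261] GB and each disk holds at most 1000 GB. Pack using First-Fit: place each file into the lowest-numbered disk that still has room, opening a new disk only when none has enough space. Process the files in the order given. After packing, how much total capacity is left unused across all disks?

1557

Put 946 GB in disk 1; 54 GB remain.
Put 393 GB in disk 2; 607 GB remain.
Put 322 GB in disk 2; 285 GB remain.
Put 439 GB in disk 3; 561 GB remain.
Put 653 GB in disk 4; 347 GB remain.
Put 574 GB in disk 5; 426 GB remain.
Put 409 GB in disk 3; 152 GB remain.
Put 336 GB in disk 4; 11 GB remain.
Put 862 GB in disk 6; 138 GB remain.
Put 964 GB in disk 7; 36 GB remain.
Put 609 GB in disk 8; 391 GB remain.
Put 675 GB in disk 9; 325 GB remain.
Put 261 GB in disk 2; 24 GB remain.
9 disks × 1000 GB = 9000 GB; used 7443 GB; unused 1557 GB.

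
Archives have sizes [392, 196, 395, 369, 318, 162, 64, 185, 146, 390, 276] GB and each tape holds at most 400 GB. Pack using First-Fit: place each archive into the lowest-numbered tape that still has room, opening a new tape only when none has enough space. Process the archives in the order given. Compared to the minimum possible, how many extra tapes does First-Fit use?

First-Fit: [392] [196,162] [395] [369] [318,64] [185,146] [390] [276] → 8 tapes.
Total size 2893 GB; any packing needs at least ⌈2893/400⌉ = 8 tapes.
So 8 is already optimal.

0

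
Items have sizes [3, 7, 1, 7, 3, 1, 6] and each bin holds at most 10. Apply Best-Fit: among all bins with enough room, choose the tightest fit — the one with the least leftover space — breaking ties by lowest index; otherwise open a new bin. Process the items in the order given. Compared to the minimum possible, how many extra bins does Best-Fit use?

Best-Fit: [3,7] [1,7,1] [3,6] → 3 bins.
Total size 28; any packing needs at least ⌈28/10⌉ = 3 bins.
So 3 is already optimal.

0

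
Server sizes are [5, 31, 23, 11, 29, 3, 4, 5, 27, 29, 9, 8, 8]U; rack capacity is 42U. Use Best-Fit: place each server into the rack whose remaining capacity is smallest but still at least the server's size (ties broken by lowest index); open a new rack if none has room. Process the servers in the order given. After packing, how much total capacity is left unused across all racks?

rack 1: place 5U, 37U left
rack 1: place 31U, 6U left
rack 2: place 23U, 19U left
rack 2: place 11U, 8U left
rack 3: place 29U, 13U left
rack 1: place 3U, 3U left
rack 2: place 4U, 4U left
rack 3: place 5U, 8U left
rack 4: place 27U, 15U left
rack 5: place 29U, 13U left
rack 5: place 9U, 4U left
rack 3: place 8U, 0U left
rack 4: place 8U, 7U left
5 racks × 42U = 210U; used 192U; unused 18U.

18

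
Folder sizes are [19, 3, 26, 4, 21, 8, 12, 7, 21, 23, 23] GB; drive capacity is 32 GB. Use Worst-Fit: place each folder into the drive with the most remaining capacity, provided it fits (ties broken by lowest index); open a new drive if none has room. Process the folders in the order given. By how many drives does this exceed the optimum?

Worst-Fit: [19,3,4] [26] [21,8] [12,7] [21] [23] [23] → 7 drives.
Total size 167 GB; any packing needs at least ⌈167/32⌉ = 6 drives.
An optimal packing achieves that bound: [26,4] [23,8] [23,7] [21,3] [21] [19,12] → 6 drives.
Excess: 7 − 6 = 1.

1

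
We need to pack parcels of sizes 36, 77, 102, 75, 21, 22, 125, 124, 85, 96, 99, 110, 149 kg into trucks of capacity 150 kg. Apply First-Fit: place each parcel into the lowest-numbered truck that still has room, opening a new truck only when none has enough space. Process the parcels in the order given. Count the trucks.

truck 1: place 36 kg, 114 kg left
truck 1: place 77 kg, 37 kg left
truck 2: place 102 kg, 48 kg left
truck 3: place 75 kg, 75 kg left
truck 1: place 21 kg, 16 kg left
truck 2: place 22 kg, 26 kg left
truck 4: place 125 kg, 25 kg left
truck 5: place 124 kg, 26 kg left
truck 6: place 85 kg, 65 kg left
truck 7: place 96 kg, 54 kg left
truck 8: place 99 kg, 51 kg left
truck 9: place 110 kg, 40 kg left
truck 10: place 149 kg, 1 kg left

10 trucks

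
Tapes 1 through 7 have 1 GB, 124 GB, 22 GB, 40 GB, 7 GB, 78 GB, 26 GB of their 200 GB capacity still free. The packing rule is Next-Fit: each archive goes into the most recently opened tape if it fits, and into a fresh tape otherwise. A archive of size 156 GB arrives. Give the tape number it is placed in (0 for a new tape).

Next-Fit only looks at tape 7, which has 26 GB free.
156 GB does not fit, so a new tape is opened.

0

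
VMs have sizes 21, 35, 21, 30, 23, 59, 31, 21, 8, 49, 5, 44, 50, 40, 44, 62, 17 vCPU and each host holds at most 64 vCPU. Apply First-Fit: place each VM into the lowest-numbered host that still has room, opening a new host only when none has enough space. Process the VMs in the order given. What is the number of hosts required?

21 vCPU → host 1 (remaining 43 vCPU)
35 vCPU → host 1 (remaining 8 vCPU)
21 vCPU → host 2 (remaining 43 vCPU)
30 vCPU → host 2 (remaining 13 vCPU)
23 vCPU → host 3 (remaining 41 vCPU)
59 vCPU → host 4 (remaining 5 vCPU)
31 vCPU → host 3 (remaining 10 vCPU)
21 vCPU → host 5 (remaining 43 vCPU)
8 vCPU → host 1 (remaining 0 vCPU)
49 vCPU → host 6 (remaining 15 vCPU)
5 vCPU → host 2 (remaining 8 vCPU)
44 vCPU → host 7 (remaining 20 vCPU)
50 vCPU → host 8 (remaining 14 vCPU)
40 vCPU → host 5 (remaining 3 vCPU)
44 vCPU → host 9 (remaining 20 vCPU)
62 vCPU → host 10 (remaining 2 vCPU)
17 vCPU → host 7 (remaining 3 vCPU)

10 hosts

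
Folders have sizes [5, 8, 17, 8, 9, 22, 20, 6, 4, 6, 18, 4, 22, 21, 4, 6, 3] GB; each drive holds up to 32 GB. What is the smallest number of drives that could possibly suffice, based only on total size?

Total size = 5 + 8 + 17 + 8 + 9 + 22 + 20 + 6 + 4 + 6 + 18 + 4 + 22 + 21 + 4 + 6 + 3 = 183 GB.
⌈183 / 32⌉ = 6.

6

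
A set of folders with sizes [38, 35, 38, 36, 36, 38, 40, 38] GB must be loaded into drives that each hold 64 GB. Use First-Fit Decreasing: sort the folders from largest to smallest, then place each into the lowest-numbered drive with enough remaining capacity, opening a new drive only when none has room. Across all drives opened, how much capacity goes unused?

Sorted descending: 40, 38, 38, 38, 38, 36, 36, 35.
40 GB → drive 1 (remaining 24 GB)
38 GB → drive 2 (remaining 26 GB)
38 GB → drive 3 (remaining 26 GB)
38 GB → drive 4 (remaining 26 GB)
38 GB → drive 5 (remaining 26 GB)
36 GB → drive 6 (remaining 28 GB)
36 GB → drive 7 (remaining 28 GB)
35 GB → drive 8 (remaining 29 GB)
8 drives × 64 GB = 512 GB; used 299 GB; unused 213 GB.

213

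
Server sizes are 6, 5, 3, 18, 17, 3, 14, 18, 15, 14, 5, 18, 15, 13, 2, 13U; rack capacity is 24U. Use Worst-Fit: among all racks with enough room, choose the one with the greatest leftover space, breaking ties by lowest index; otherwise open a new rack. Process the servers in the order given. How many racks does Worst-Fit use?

Put 6U in rack 1; 18U remain.
Put 5U in rack 1; 13U remain.
Put 3U in rack 1; 10U remain.
Put 18U in rack 2; 6U remain.
Put 17U in rack 3; 7U remain.
Put 3U in rack 1; 7U remain.
Put 14U in rack 4; 10U remain.
Put 18U in rack 5; 6U remain.
Put 15U in rack 6; 9U remain.
Put 14U in rack 7; 10U remain.
Put 5U in rack 4; 5U remain.
Put 18U in rack 8; 6U remain.
Put 15U in rack 9; 9U remain.
Put 13U in rack 10; 11U remain.
Put 2U in rack 10; 9U remain.
Put 13U in rack 11; 11U remain.

11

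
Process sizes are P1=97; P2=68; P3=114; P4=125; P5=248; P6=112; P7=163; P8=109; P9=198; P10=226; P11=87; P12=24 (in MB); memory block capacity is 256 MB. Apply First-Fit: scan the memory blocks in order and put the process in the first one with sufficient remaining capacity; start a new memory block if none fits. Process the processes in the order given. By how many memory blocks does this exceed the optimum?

First-Fit: [97,68,87] [114,125] [248] [112,109,24] [163] [198] [226] → 7 memory blocks.
Total size 1571 MB; any packing needs at least ⌈1571/256⌉ = 7 memory blocks.
So 7 is already optimal.

0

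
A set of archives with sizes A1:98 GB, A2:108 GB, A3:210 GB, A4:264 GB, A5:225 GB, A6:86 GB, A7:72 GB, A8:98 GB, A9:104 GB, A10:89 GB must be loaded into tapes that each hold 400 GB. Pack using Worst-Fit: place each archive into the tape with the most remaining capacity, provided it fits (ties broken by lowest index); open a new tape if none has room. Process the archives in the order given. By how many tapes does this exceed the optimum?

0

Worst-Fit: [98,108,86] [210,72,89] [264,104] [225,98] → 4 tapes.
Total size 1354 GB; any packing needs at least ⌈1354/400⌉ = 4 tapes.
So 4 is already optimal.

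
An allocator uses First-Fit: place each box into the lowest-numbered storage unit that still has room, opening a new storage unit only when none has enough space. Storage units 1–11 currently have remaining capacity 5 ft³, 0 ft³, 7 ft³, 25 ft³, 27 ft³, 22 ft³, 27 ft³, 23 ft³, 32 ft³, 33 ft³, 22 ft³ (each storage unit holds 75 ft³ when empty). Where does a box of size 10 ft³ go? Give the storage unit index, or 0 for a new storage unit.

Storage units with room: storage unit 4 (25 ft³), storage unit 5 (27 ft³), storage unit 6 (22 ft³), storage unit 7 (27 ft³), storage unit 8 (23 ft³), storage unit 9 (32 ft³), storage unit 10 (33 ft³), storage unit 11 (22 ft³).
The first with room is storage unit 4.

4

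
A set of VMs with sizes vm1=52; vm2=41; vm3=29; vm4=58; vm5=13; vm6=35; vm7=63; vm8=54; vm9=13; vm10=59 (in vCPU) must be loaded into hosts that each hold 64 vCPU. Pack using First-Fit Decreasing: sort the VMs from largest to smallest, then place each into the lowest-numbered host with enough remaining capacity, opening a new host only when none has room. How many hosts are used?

8 hosts

Sorted descending: 63, 59, 58, 54, 52, 41, 35, 29, 13, 13.
host 1: place 63 vCPU, 1 vCPU left
host 2: place 59 vCPU, 5 vCPU left
host 3: place 58 vCPU, 6 vCPU left
host 4: place 54 vCPU, 10 vCPU left
host 5: place 52 vCPU, 12 vCPU left
host 6: place 41 vCPU, 23 vCPU left
host 7: place 35 vCPU, 29 vCPU left
host 7: place 29 vCPU, 0 vCPU left
host 6: place 13 vCPU, 10 vCPU left
host 8: place 13 vCPU, 51 vCPU left
Final hosts: [63] [59] [58] [54] [52] [41,13] [35,29] [13].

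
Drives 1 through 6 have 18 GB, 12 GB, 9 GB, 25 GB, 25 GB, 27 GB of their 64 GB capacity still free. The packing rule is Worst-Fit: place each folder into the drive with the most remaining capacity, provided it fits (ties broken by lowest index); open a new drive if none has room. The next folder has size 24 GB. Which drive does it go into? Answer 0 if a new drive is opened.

Drives with room: drive 4 (25 GB), drive 5 (25 GB), drive 6 (27 GB).
Most room is drive 6 with 27 GB free.

6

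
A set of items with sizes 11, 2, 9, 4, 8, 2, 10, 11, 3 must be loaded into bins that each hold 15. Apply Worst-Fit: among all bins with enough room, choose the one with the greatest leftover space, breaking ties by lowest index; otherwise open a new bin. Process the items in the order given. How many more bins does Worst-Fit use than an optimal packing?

0

Worst-Fit: [11,2] [9,4] [8,2,3] [10] [11] → 5 bins.
5 items exceed 7.5 (half the capacity), and no two of those can share a bin, so at least 5 bins are needed.
So 5 is already optimal.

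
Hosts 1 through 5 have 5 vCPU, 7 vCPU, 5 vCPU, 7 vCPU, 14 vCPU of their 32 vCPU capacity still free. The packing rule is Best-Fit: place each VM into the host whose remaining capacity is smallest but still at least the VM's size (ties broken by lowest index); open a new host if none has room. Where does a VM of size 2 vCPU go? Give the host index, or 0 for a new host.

1

Hosts with room: host 1 (5 vCPU), host 2 (7 vCPU), host 3 (5 vCPU), host 4 (7 vCPU), host 5 (14 vCPU).
Tightest fit is host 1 with 5 vCPU free.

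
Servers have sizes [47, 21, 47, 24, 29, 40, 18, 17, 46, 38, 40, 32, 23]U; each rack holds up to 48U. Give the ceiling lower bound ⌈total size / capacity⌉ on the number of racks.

Total size = 47 + 21 + 47 + 24 + 29 + 40 + 18 + 17 + 46 + 38 + 40 + 32 + 23 = 422U.
⌈422 / 48⌉ = 9.

9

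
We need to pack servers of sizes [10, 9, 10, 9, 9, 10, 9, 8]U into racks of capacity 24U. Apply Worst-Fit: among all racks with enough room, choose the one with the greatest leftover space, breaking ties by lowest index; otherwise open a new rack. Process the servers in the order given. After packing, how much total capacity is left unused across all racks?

10U → rack 1 (remaining 14U)
9U → rack 1 (remaining 5U)
10U → rack 2 (remaining 14U)
9U → rack 2 (remaining 5U)
9U → rack 3 (remaining 15U)
10U → rack 3 (remaining 5U)
9U → rack 4 (remaining 15U)
8U → rack 4 (remaining 7U)
4 racks × 24U = 96U; used 74U; unused 22U.

22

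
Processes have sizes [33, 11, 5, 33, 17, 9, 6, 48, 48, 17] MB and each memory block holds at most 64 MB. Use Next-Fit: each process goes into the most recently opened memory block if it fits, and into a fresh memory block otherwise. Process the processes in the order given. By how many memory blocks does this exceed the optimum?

Next-Fit: [33,11,5] [33,17,9] [6,48] [48] [17] → 5 memory blocks.
Total size 227 MB; any packing needs at least ⌈227/64⌉ = 4 memory blocks.
An optimal packing achieves that bound: [48,11,5] [48,9,6] [33,17] [33,17] → 4 memory blocks.
Excess: 5 − 4 = 1.

1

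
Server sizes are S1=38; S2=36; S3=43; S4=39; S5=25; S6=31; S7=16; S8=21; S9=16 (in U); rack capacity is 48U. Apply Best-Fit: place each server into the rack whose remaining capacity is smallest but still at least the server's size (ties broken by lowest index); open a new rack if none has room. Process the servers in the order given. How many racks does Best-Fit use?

7

Put S1 (38U) in rack 1; 10U remain.
Put S2 (36U) in rack 2; 12U remain.
Put S3 (43U) in rack 3; 5U remain.
Put S4 (39U) in rack 4; 9U remain.
Put S5 (25U) in rack 5; 23U remain.
Put S6 (31U) in rack 6; 17U remain.
Put S7 (16U) in rack 6; 1U remain.
Put S8 (21U) in rack 5; 2U remain.
Put S9 (16U) in rack 7; 32U remain.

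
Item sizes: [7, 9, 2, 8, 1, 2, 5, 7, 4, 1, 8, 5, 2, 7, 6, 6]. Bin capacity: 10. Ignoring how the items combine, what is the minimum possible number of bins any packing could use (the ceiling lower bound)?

Total size = 7 + 9 + 2 + 8 + 1 + 2 + 5 + 7 + 4 + 1 + 8 + 5 + 2 + 7 + 6 + 6 = 80.
⌈80 / 10⌉ = 8.

8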